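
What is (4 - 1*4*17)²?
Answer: 4096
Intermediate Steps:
(4 - 1*4*17)² = (4 - 4*17)² = (4 - 68)² = (-64)² = 4096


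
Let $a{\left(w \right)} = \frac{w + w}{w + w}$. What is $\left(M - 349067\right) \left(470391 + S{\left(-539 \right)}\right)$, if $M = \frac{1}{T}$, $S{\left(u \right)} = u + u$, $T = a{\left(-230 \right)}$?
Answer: $-163821211658$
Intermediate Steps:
$a{\left(w \right)} = 1$ ($a{\left(w \right)} = \frac{2 w}{2 w} = 2 w \frac{1}{2 w} = 1$)
$T = 1$
$S{\left(u \right)} = 2 u$
$M = 1$ ($M = 1^{-1} = 1$)
$\left(M - 349067\right) \left(470391 + S{\left(-539 \right)}\right) = \left(1 - 349067\right) \left(470391 + 2 \left(-539\right)\right) = - 349066 \left(470391 - 1078\right) = \left(-349066\right) 469313 = -163821211658$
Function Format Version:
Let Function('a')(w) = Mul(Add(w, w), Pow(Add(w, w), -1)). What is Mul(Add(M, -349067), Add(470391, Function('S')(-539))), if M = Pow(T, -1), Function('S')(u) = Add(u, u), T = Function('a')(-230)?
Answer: -163821211658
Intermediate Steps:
Function('a')(w) = 1 (Function('a')(w) = Mul(Mul(2, w), Pow(Mul(2, w), -1)) = Mul(Mul(2, w), Mul(Rational(1, 2), Pow(w, -1))) = 1)
T = 1
Function('S')(u) = Mul(2, u)
M = 1 (M = Pow(1, -1) = 1)
Mul(Add(M, -349067), Add(470391, Function('S')(-539))) = Mul(Add(1, -349067), Add(470391, Mul(2, -539))) = Mul(-349066, Add(470391, -1078)) = Mul(-349066, 469313) = -163821211658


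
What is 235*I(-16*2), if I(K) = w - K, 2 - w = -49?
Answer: 19505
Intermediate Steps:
w = 51 (w = 2 - 1*(-49) = 2 + 49 = 51)
I(K) = 51 - K
235*I(-16*2) = 235*(51 - (-16)*2) = 235*(51 - 1*(-32)) = 235*(51 + 32) = 235*83 = 19505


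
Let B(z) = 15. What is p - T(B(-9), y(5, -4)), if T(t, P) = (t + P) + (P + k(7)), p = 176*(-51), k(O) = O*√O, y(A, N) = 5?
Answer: -9001 - 7*√7 ≈ -9019.5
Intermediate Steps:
k(O) = O^(3/2)
p = -8976
T(t, P) = t + 2*P + 7*√7 (T(t, P) = (t + P) + (P + 7^(3/2)) = (P + t) + (P + 7*√7) = t + 2*P + 7*√7)
p - T(B(-9), y(5, -4)) = -8976 - (15 + 2*5 + 7*√7) = -8976 - (15 + 10 + 7*√7) = -8976 - (25 + 7*√7) = -8976 + (-25 - 7*√7) = -9001 - 7*√7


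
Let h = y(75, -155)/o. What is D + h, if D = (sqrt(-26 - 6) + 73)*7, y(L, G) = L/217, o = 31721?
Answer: 3517446602/6883457 + 28*I*sqrt(2) ≈ 511.0 + 39.598*I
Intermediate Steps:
y(L, G) = L/217 (y(L, G) = L*(1/217) = L/217)
D = 511 + 28*I*sqrt(2) (D = (sqrt(-32) + 73)*7 = (4*I*sqrt(2) + 73)*7 = (73 + 4*I*sqrt(2))*7 = 511 + 28*I*sqrt(2) ≈ 511.0 + 39.598*I)
h = 75/6883457 (h = ((1/217)*75)/31721 = (75/217)*(1/31721) = 75/6883457 ≈ 1.0896e-5)
D + h = (511 + 28*I*sqrt(2)) + 75/6883457 = 3517446602/6883457 + 28*I*sqrt(2)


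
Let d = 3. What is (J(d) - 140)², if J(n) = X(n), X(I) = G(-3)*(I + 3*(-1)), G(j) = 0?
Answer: 19600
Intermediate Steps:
X(I) = 0 (X(I) = 0*(I + 3*(-1)) = 0*(I - 3) = 0*(-3 + I) = 0)
J(n) = 0
(J(d) - 140)² = (0 - 140)² = (-140)² = 19600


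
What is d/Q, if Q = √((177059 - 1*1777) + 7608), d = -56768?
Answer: -28384*√182890/91445 ≈ -132.74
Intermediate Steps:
Q = √182890 (Q = √((177059 - 1777) + 7608) = √(175282 + 7608) = √182890 ≈ 427.66)
d/Q = -56768*√182890/182890 = -28384*√182890/91445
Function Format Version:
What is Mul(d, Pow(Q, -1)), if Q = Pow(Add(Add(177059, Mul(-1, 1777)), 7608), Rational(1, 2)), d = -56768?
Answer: Mul(Rational(-28384, 91445), Pow(182890, Rational(1, 2))) ≈ -132.74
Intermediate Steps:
Q = Pow(182890, Rational(1, 2)) (Q = Pow(Add(Add(177059, -1777), 7608), Rational(1, 2)) = Pow(Add(175282, 7608), Rational(1, 2)) = Pow(182890, Rational(1, 2)) ≈ 427.66)
Mul(d, Pow(Q, -1)) = Mul(-56768, Pow(Pow(182890, Rational(1, 2)), -1)) = Mul(-56768, Mul(Rational(1, 182890), Pow(182890, Rational(1, 2)))) = Mul(Rational(-28384, 91445), Pow(182890, Rational(1, 2)))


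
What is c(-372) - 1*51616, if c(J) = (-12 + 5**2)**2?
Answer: -51447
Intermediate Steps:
c(J) = 169 (c(J) = (-12 + 25)**2 = 13**2 = 169)
c(-372) - 1*51616 = 169 - 1*51616 = 169 - 51616 = -51447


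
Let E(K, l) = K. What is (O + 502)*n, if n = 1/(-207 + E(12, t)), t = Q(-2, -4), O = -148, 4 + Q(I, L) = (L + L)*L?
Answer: -118/65 ≈ -1.8154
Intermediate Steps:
Q(I, L) = -4 + 2*L² (Q(I, L) = -4 + (L + L)*L = -4 + (2*L)*L = -4 + 2*L²)
t = 28 (t = -4 + 2*(-4)² = -4 + 2*16 = -4 + 32 = 28)
n = -1/195 (n = 1/(-207 + 12) = 1/(-195) = -1/195 ≈ -0.0051282)
(O + 502)*n = (-148 + 502)*(-1/195) = 354*(-1/195) = -118/65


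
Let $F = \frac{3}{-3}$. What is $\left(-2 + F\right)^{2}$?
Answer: $9$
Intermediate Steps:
$F = -1$ ($F = 3 \left(- \frac{1}{3}\right) = -1$)
$\left(-2 + F\right)^{2} = \left(-2 - 1\right)^{2} = \left(-3\right)^{2} = 9$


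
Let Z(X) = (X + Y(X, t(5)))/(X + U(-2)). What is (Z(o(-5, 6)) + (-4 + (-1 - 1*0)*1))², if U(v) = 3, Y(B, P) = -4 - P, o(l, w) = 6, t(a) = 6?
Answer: 2401/81 ≈ 29.642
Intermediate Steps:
Z(X) = (-10 + X)/(3 + X) (Z(X) = (X + (-4 - 1*6))/(X + 3) = (X + (-4 - 6))/(3 + X) = (X - 10)/(3 + X) = (-10 + X)/(3 + X))
(Z(o(-5, 6)) + (-4 + (-1 - 1*0)*1))² = ((-10 + 6)/(3 + 6) + (-4 + (-1 - 1*0)*1))² = (-4/9 + (-4 + (-1 + 0)*1))² = ((⅑)*(-4) + (-4 - 1*1))² = (-4/9 + (-4 - 1))² = (-4/9 - 5)² = (-49/9)² = 2401/81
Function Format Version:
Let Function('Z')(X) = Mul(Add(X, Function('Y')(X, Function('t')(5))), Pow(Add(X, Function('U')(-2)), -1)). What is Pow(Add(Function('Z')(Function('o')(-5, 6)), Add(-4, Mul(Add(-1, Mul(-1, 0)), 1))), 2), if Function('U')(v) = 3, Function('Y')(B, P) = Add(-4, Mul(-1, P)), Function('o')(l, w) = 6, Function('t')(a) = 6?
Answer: Rational(2401, 81) ≈ 29.642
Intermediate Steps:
Function('Z')(X) = Mul(Pow(Add(3, X), -1), Add(-10, X)) (Function('Z')(X) = Mul(Add(X, Add(-4, Mul(-1, 6))), Pow(Add(X, 3), -1)) = Mul(Add(X, Add(-4, -6)), Pow(Add(3, X), -1)) = Mul(Add(X, -10), Pow(Add(3, X), -1)) = Mul(Add(-10, X), Pow(Add(3, X), -1)) = Mul(Pow(Add(3, X), -1), Add(-10, X)))
Pow(Add(Function('Z')(Function('o')(-5, 6)), Add(-4, Mul(Add(-1, Mul(-1, 0)), 1))), 2) = Pow(Add(Mul(Pow(Add(3, 6), -1), Add(-10, 6)), Add(-4, Mul(Add(-1, Mul(-1, 0)), 1))), 2) = Pow(Add(Mul(Pow(9, -1), -4), Add(-4, Mul(Add(-1, 0), 1))), 2) = Pow(Add(Mul(Rational(1, 9), -4), Add(-4, Mul(-1, 1))), 2) = Pow(Add(Rational(-4, 9), Add(-4, -1)), 2) = Pow(Add(Rational(-4, 9), -5), 2) = Pow(Rational(-49, 9), 2) = Rational(2401, 81)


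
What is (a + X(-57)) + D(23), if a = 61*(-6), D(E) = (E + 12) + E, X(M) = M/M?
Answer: -307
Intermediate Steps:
X(M) = 1
D(E) = 12 + 2*E (D(E) = (12 + E) + E = 12 + 2*E)
a = -366
(a + X(-57)) + D(23) = (-366 + 1) + (12 + 2*23) = -365 + (12 + 46) = -365 + 58 = -307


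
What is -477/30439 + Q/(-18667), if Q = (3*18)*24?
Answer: -48353103/568204813 ≈ -0.085098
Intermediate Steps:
Q = 1296 (Q = 54*24 = 1296)
-477/30439 + Q/(-18667) = -477/30439 + 1296/(-18667) = -477*1/30439 + 1296*(-1/18667) = -477/30439 - 1296/18667 = -48353103/568204813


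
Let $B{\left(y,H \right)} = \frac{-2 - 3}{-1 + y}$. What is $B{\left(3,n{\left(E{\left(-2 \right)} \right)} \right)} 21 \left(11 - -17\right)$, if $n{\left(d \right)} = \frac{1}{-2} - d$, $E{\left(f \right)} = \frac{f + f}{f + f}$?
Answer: $-1470$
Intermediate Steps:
$E{\left(f \right)} = 1$ ($E{\left(f \right)} = \frac{2 f}{2 f} = 2 f \frac{1}{2 f} = 1$)
$n{\left(d \right)} = - \frac{1}{2} - d$
$B{\left(y,H \right)} = - \frac{5}{-1 + y}$
$B{\left(3,n{\left(E{\left(-2 \right)} \right)} \right)} 21 \left(11 - -17\right) = - \frac{5}{-1 + 3} \cdot 21 \left(11 - -17\right) = - \frac{5}{2} \cdot 21 \left(11 + 17\right) = \left(-5\right) \frac{1}{2} \cdot 21 \cdot 28 = \left(- \frac{5}{2}\right) 21 \cdot 28 = \left(- \frac{105}{2}\right) 28 = -1470$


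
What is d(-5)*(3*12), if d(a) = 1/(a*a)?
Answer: 36/25 ≈ 1.4400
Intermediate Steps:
d(a) = a⁻²
d(-5)*(3*12) = (3*12)/(-5)² = (1/25)*36 = 36/25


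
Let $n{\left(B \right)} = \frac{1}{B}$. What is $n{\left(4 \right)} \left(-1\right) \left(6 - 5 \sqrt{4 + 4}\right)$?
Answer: $- \frac{3}{2} + \frac{5 \sqrt{2}}{2} \approx 2.0355$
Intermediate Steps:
$n{\left(4 \right)} \left(-1\right) \left(6 - 5 \sqrt{4 + 4}\right) = \frac{1}{4} \left(-1\right) \left(6 - 5 \sqrt{4 + 4}\right) = \frac{1}{4} \left(-1\right) \left(6 - 5 \sqrt{8}\right) = - \frac{6 - 5 \cdot 2 \sqrt{2}}{4} = - \frac{6 - 10 \sqrt{2}}{4} = - \frac{3}{2} + \frac{5 \sqrt{2}}{2}$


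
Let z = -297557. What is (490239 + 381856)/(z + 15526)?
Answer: -872095/282031 ≈ -3.0922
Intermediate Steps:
(490239 + 381856)/(z + 15526) = (490239 + 381856)/(-297557 + 15526) = 872095/(-282031) = 872095*(-1/282031) = -872095/282031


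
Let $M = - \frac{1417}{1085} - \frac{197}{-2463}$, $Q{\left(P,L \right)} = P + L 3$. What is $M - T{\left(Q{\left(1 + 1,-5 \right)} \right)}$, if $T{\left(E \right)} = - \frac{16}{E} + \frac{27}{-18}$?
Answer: $- \frac{66477991}{69481230} \approx -0.95678$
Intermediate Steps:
$Q{\left(P,L \right)} = P + 3 L$
$T{\left(E \right)} = - \frac{3}{2} - \frac{16}{E}$ ($T{\left(E \right)} = - \frac{16}{E} + 27 \left(- \frac{1}{18}\right) = - \frac{16}{E} - \frac{3}{2} = - \frac{3}{2} - \frac{16}{E}$)
$M = - \frac{3276326}{2672355}$ ($M = \left(-1417\right) \frac{1}{1085} - - \frac{197}{2463} = - \frac{1417}{1085} + \frac{197}{2463} = - \frac{3276326}{2672355} \approx -1.226$)
$M - T{\left(Q{\left(1 + 1,-5 \right)} \right)} = - \frac{3276326}{2672355} - \left(- \frac{3}{2} - \frac{16}{\left(1 + 1\right) + 3 \left(-5\right)}\right) = - \frac{3276326}{2672355} - \left(- \frac{3}{2} - \frac{16}{2 - 15}\right) = - \frac{3276326}{2672355} - \left(- \frac{3}{2} - \frac{16}{-13}\right) = - \frac{3276326}{2672355} - \left(- \frac{3}{2} - - \frac{16}{13}\right) = - \frac{3276326}{2672355} - \left(- \frac{3}{2} + \frac{16}{13}\right) = - \frac{3276326}{2672355} - - \frac{7}{26} = - \frac{3276326}{2672355} + \frac{7}{26} = - \frac{66477991}{69481230}$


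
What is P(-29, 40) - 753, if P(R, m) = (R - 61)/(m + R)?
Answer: -8373/11 ≈ -761.18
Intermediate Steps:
P(R, m) = (-61 + R)/(R + m)
P(-29, 40) - 753 = (-61 - 29)/(-29 + 40) - 753 = -90/11 - 753 = -8373/11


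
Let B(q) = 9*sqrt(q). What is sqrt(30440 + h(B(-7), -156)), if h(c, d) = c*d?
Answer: 2*sqrt(7610 - 351*I*sqrt(7)) ≈ 174.79 - 10.626*I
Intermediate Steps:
sqrt(30440 + h(B(-7), -156)) = sqrt(30440 + (9*sqrt(-7))*(-156)) = sqrt(30440 + (9*(I*sqrt(7)))*(-156)) = sqrt(30440 + (9*I*sqrt(7))*(-156)) = sqrt(30440 - 1404*I*sqrt(7))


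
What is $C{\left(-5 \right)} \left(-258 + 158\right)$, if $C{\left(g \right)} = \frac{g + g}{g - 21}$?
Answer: $- \frac{500}{13} \approx -38.462$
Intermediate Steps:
$C{\left(g \right)} = \frac{2 g}{-21 + g}$
$C{\left(-5 \right)} \left(-258 + 158\right) = 2 \left(-5\right) \frac{1}{-21 - 5} \left(-258 + 158\right) = 2 \left(-5\right) \frac{1}{-26} \left(-100\right) = 2 \left(-5\right) \left(- \frac{1}{26}\right) \left(-100\right) = \frac{5}{13} \left(-100\right) = - \frac{500}{13}$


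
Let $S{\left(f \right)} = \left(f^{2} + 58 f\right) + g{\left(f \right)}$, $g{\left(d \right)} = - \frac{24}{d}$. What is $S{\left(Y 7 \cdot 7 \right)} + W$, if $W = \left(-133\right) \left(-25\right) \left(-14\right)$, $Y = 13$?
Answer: $\frac{252357081}{637} \approx 3.9617 \cdot 10^{5}$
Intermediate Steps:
$W = -46550$ ($W = 3325 \left(-14\right) = -46550$)
$S{\left(f \right)} = f^{2} - \frac{24}{f} + 58 f$ ($S{\left(f \right)} = \left(f^{2} + 58 f\right) - \frac{24}{f} = f^{2} - \frac{24}{f} + 58 f$)
$S{\left(Y 7 \cdot 7 \right)} + W = \frac{-24 + \left(13 \cdot 7 \cdot 7\right)^{2} \left(58 + 13 \cdot 7 \cdot 7\right)}{13 \cdot 7 \cdot 7} - 46550 = \frac{-24 + \left(91 \cdot 7\right)^{2} \left(58 + 91 \cdot 7\right)}{91 \cdot 7} - 46550 = \frac{-24 + 637^{2} \left(58 + 637\right)}{637} - 46550 = \frac{-24 + 405769 \cdot 695}{637} - 46550 = \frac{-24 + 282009455}{637} - 46550 = \frac{1}{637} \cdot 282009431 - 46550 = \frac{282009431}{637} - 46550 = \frac{252357081}{637}$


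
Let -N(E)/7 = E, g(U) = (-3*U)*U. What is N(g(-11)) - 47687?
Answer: -45146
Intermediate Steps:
g(U) = -3*U**2
N(E) = -7*E
N(g(-11)) - 47687 = -(-21)*(-11)**2 - 47687 = -(-21)*121 - 47687 = -7*(-363) - 47687 = 2541 - 47687 = -45146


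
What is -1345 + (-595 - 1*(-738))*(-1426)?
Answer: -205263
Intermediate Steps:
-1345 + (-595 - 1*(-738))*(-1426) = -1345 + (-595 + 738)*(-1426) = -1345 + 143*(-1426) = -1345 - 203918 = -205263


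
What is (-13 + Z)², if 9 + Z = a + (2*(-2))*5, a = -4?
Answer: 2116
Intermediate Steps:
Z = -33 (Z = -9 + (-4 + (2*(-2))*5) = -9 + (-4 - 4*5) = -9 + (-4 - 20) = -9 - 24 = -33)
(-13 + Z)² = (-13 - 33)² = (-46)² = 2116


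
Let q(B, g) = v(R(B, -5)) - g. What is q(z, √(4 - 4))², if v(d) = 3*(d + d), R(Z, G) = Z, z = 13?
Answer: 6084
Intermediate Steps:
v(d) = 6*d (v(d) = 3*(2*d) = 6*d)
q(B, g) = -g + 6*B (q(B, g) = 6*B - g = -g + 6*B)
q(z, √(4 - 4))² = (-√(4 - 4) + 6*13)² = (-√0 + 78)² = (-1*0 + 78)² = (0 + 78)² = 78² = 6084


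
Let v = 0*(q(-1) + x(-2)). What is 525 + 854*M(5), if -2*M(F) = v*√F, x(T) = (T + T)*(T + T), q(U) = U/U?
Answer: 525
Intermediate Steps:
q(U) = 1
x(T) = 4*T² (x(T) = (2*T)*(2*T) = 4*T²)
v = 0 (v = 0*(1 + 4*(-2)²) = 0*(1 + 4*4) = 0*(1 + 16) = 0*17 = 0)
M(F) = 0 (M(F) = -0*√F = -½*0 = 0)
525 + 854*M(5) = 525 + 854*0 = 525 + 0 = 525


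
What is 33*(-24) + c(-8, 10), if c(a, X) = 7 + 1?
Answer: -784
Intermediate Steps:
c(a, X) = 8
33*(-24) + c(-8, 10) = 33*(-24) + 8 = -792 + 8 = -784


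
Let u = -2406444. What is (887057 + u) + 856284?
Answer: -663103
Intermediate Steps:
(887057 + u) + 856284 = (887057 - 2406444) + 856284 = -1519387 + 856284 = -663103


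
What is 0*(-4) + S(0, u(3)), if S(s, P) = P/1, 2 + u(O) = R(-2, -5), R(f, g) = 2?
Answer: 0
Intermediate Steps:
u(O) = 0 (u(O) = -2 + 2 = 0)
S(s, P) = P (S(s, P) = P*1 = P)
0*(-4) + S(0, u(3)) = 0*(-4) + 0 = 0 + 0 = 0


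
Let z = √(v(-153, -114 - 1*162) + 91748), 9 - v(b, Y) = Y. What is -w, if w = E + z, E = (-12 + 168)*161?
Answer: -25116 - √92033 ≈ -25419.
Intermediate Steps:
v(b, Y) = 9 - Y
E = 25116 (E = 156*161 = 25116)
z = √92033 (z = √((9 - (-114 - 1*162)) + 91748) = √((9 - (-114 - 162)) + 91748) = √((9 - 1*(-276)) + 91748) = √((9 + 276) + 91748) = √(285 + 91748) = √92033 ≈ 303.37)
w = 25116 + √92033 ≈ 25419.
-w = -(25116 + √92033) = -25116 - √92033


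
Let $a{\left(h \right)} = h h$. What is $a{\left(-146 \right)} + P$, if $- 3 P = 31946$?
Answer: $\frac{32002}{3} \approx 10667.0$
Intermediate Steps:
$P = - \frac{31946}{3}$ ($P = \left(- \frac{1}{3}\right) 31946 = - \frac{31946}{3} \approx -10649.0$)
$a{\left(h \right)} = h^{2}$
$a{\left(-146 \right)} + P = \left(-146\right)^{2} - \frac{31946}{3} = 21316 - \frac{31946}{3} = \frac{32002}{3}$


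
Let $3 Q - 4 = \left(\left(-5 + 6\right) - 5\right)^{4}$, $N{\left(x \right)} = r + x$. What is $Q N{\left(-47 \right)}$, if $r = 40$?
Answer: $- \frac{1820}{3} \approx -606.67$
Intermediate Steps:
$N{\left(x \right)} = 40 + x$
$Q = \frac{260}{3}$ ($Q = \frac{4}{3} + \frac{\left(\left(-5 + 6\right) - 5\right)^{4}}{3} = \frac{4}{3} + \frac{\left(1 - 5\right)^{4}}{3} = \frac{4}{3} + \frac{\left(-4\right)^{4}}{3} = \frac{4}{3} + \frac{1}{3} \cdot 256 = \frac{4}{3} + \frac{256}{3} = \frac{260}{3} \approx 86.667$)
$Q N{\left(-47 \right)} = \frac{260 \left(40 - 47\right)}{3} = \frac{260}{3} \left(-7\right) = - \frac{1820}{3}$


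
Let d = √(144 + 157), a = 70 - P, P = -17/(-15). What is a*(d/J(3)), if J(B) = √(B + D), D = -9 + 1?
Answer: -1033*I*√1505/75 ≈ -534.33*I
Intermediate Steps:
P = 17/15 (P = -17*(-1/15) = 17/15 ≈ 1.1333)
D = -8
J(B) = √(-8 + B) (J(B) = √(B - 8) = √(-8 + B))
a = 1033/15 (a = 70 - 1*17/15 = 70 - 17/15 = 1033/15 ≈ 68.867)
d = √301 ≈ 17.349
a*(d/J(3)) = 1033*(√301/(√(-8 + 3)))/15 = 1033*(√301/(√(-5)))/15 = 1033*(√301/((I*√5)))/15 = 1033*(√301*(-I*√5/5))/15 = 1033*(-I*√1505/5)/15 = -1033*I*√1505/75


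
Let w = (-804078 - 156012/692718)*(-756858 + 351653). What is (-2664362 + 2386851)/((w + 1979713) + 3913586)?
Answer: -32039477483/37617174765013327 ≈ -8.5172e-7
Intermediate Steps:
w = 37616494365963880/115453 (w = (-804078 - 156012*1/692718)*(-405205) = (-804078 - 26002/115453)*(-405205) = -92833243336/115453*(-405205) = 37616494365963880/115453 ≈ 3.2582e+11)
(-2664362 + 2386851)/((w + 1979713) + 3913586) = (-2664362 + 2386851)/((37616494365963880/115453 + 1979713) + 3913586) = -277511/(37616722929768869/115453 + 3913586) = -277511/37617174765013327/115453 = -277511*115453/37617174765013327 = -32039477483/37617174765013327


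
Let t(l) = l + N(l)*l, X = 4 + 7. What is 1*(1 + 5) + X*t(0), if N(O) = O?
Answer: 6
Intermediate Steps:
X = 11
t(l) = l + l² (t(l) = l + l*l = l + l²)
1*(1 + 5) + X*t(0) = 1*(1 + 5) + 11*(0*(1 + 0)) = 1*6 + 11*(0*1) = 6 + 11*0 = 6 + 0 = 6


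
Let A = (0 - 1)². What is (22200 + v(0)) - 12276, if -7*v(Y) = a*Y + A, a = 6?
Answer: 69467/7 ≈ 9923.9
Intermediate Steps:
A = 1 (A = (-1)² = 1)
v(Y) = -⅐ - 6*Y/7 (v(Y) = -(6*Y + 1)/7 = -(1 + 6*Y)/7 = -⅐ - 6*Y/7)
(22200 + v(0)) - 12276 = (22200 + (-⅐ - 6/7*0)) - 12276 = (22200 + (-⅐ + 0)) - 12276 = (22200 - ⅐) - 12276 = 155399/7 - 12276 = 69467/7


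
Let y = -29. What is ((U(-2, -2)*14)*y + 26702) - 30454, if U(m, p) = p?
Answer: -2940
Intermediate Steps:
((U(-2, -2)*14)*y + 26702) - 30454 = (-2*14*(-29) + 26702) - 30454 = (-28*(-29) + 26702) - 30454 = (812 + 26702) - 30454 = 27514 - 30454 = -2940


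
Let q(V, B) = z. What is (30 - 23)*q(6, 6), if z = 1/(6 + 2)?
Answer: 7/8 ≈ 0.87500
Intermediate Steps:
z = 1/8 ≈ 0.12500
q(V, B) = 1/8
(30 - 23)*q(6, 6) = (30 - 23)*(1/8) = 7*(1/8) = 7/8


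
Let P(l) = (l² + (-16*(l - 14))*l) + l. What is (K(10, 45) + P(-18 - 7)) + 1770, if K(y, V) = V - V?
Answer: -13230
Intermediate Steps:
K(y, V) = 0
P(l) = l + l² + l*(224 - 16*l) (P(l) = (l² + (-16*(-14 + l))*l) + l = (l² + (224 - 16*l)*l) + l = (l² + l*(224 - 16*l)) + l = l + l² + l*(224 - 16*l))
(K(10, 45) + P(-18 - 7)) + 1770 = (0 + 15*(-18 - 7)*(15 - (-18 - 7))) + 1770 = (0 + 15*(-25)*(15 - 1*(-25))) + 1770 = (0 + 15*(-25)*(15 + 25)) + 1770 = (0 + 15*(-25)*40) + 1770 = (0 - 15000) + 1770 = -15000 + 1770 = -13230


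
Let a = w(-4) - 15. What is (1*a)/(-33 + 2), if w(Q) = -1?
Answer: 16/31 ≈ 0.51613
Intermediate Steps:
a = -16 (a = -1 - 15 = -16)
(1*a)/(-33 + 2) = (1*(-16))/(-33 + 2) = -16/(-31) = -16*(-1/31) = 16/31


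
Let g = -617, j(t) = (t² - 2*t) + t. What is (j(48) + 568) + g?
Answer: 2207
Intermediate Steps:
j(t) = t² - t
(j(48) + 568) + g = (48*(-1 + 48) + 568) - 617 = (48*47 + 568) - 617 = (2256 + 568) - 617 = 2824 - 617 = 2207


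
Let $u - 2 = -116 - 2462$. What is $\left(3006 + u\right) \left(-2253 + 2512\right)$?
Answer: $111370$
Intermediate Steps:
$u = -2576$ ($u = 2 - 2578 = -2576$)
$\left(3006 + u\right) \left(-2253 + 2512\right) = \left(3006 - 2576\right) \left(-2253 + 2512\right) = 430 \cdot 259 = 111370$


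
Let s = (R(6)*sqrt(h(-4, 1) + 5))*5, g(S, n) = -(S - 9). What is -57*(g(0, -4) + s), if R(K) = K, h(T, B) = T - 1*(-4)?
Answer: -513 - 1710*sqrt(5) ≈ -4336.7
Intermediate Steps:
h(T, B) = 4 + T (h(T, B) = T + 4 = 4 + T)
g(S, n) = 9 - S (g(S, n) = -(-9 + S) = 9 - S)
s = 30*sqrt(5) (s = (6*sqrt((4 - 4) + 5))*5 = (6*sqrt(0 + 5))*5 = (6*sqrt(5))*5 = 30*sqrt(5) ≈ 67.082)
-57*(g(0, -4) + s) = -57*((9 - 1*0) + 30*sqrt(5)) = -57*((9 + 0) + 30*sqrt(5)) = -57*(9 + 30*sqrt(5)) = -513 - 1710*sqrt(5)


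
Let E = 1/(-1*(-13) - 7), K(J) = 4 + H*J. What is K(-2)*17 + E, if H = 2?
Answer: ⅙ ≈ 0.16667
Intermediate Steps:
K(J) = 4 + 2*J
E = ⅙ (E = 1/(13 - 7) = 1/6 = ⅙ ≈ 0.16667)
K(-2)*17 + E = (4 + 2*(-2))*17 + ⅙ = (4 - 4)*17 + ⅙ = 0*17 + ⅙ = 0 + ⅙ = ⅙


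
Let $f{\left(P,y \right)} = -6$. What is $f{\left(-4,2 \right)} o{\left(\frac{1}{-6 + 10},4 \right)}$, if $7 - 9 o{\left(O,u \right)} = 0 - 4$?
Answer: $- \frac{22}{3} \approx -7.3333$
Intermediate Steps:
$o{\left(O,u \right)} = \frac{11}{9}$ ($o{\left(O,u \right)} = \frac{7}{9} - \frac{0 - 4}{9} = \frac{7}{9} - - \frac{4}{9} = \frac{7}{9} + \frac{4}{9} = \frac{11}{9}$)
$f{\left(-4,2 \right)} o{\left(\frac{1}{-6 + 10},4 \right)} = \left(-6\right) \frac{11}{9} = - \frac{22}{3}$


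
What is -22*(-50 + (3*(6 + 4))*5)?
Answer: -2200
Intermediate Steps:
-22*(-50 + (3*(6 + 4))*5) = -22*(-50 + (3*10)*5) = -22*(-50 + 30*5) = -22*(-50 + 150) = -22*100 = -2200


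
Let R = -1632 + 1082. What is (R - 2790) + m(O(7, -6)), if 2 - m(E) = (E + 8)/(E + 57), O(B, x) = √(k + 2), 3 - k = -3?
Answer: -1545558/463 - 14*√2/463 ≈ -3338.2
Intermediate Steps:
R = -550
k = 6 (k = 3 - 1*(-3) = 3 + 3 = 6)
O(B, x) = 2*√2 (O(B, x) = √(6 + 2) = √8 = 2*√2)
m(E) = 2 - (8 + E)/(57 + E) (m(E) = 2 - (E + 8)/(E + 57) = 2 - (8 + E)/(57 + E))
(R - 2790) + m(O(7, -6)) = (-550 - 2790) + (106 + 2*√2)/(57 + 2*√2) = -3340 + (106 + 2*√2)/(57 + 2*√2)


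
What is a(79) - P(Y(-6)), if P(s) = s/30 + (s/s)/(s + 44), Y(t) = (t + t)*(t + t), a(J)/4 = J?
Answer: 292523/940 ≈ 311.19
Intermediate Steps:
a(J) = 4*J
Y(t) = 4*t² (Y(t) = (2*t)*(2*t) = 4*t²)
P(s) = 1/(44 + s) + s/30 (P(s) = s*(1/30) + 1/(44 + s) = s/30 + 1/(44 + s) = 1/(44 + s) + s/30)
a(79) - P(Y(-6)) = 4*79 - (30 + (4*(-6)²)² + 44*(4*(-6)²))/(30*(44 + 4*(-6)²)) = 316 - (30 + (4*36)² + 44*(4*36))/(30*(44 + 4*36)) = 316 - (30 + 144² + 44*144)/(30*(44 + 144)) = 316 - (30 + 20736 + 6336)/(30*188) = 316 - 27102/(30*188) = 316 - 1*4517/940 = 316 - 4517/940 = 292523/940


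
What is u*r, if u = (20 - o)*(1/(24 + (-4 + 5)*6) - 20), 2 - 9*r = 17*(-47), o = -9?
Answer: -1546019/30 ≈ -51534.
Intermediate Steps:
r = 89 (r = 2/9 - 17*(-47)/9 = 2/9 - ⅑*(-799) = 2/9 + 799/9 = 89)
u = -17371/30 (u = (20 - 1*(-9))*(1/(24 + (-4 + 5)*6) - 20) = (20 + 9)*(1/(24 + 1*6) - 20) = 29*(1/(24 + 6) - 20) = 29*(1/30 - 20) = 29*(-599/30) = -17371/30 ≈ -579.03)
u*r = -17371/30*89 = -1546019/30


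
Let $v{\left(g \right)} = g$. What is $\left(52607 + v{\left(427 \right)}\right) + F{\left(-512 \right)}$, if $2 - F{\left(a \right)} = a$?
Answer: $53548$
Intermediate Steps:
$F{\left(a \right)} = 2 - a$
$\left(52607 + v{\left(427 \right)}\right) + F{\left(-512 \right)} = \left(52607 + 427\right) + \left(2 - -512\right) = 53034 + \left(2 + 512\right) = 53034 + 514 = 53548$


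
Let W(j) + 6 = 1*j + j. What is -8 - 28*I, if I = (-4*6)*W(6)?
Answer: 4024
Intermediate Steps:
W(j) = -6 + 2*j (W(j) = -6 + (1*j + j) = -6 + (j + j) = -6 + 2*j)
I = -144 (I = (-4*6)*(-6 + 2*6) = -24*(-6 + 12) = -24*6 = -144)
-8 - 28*I = -8 - 28*(-144) = -8 + 4032 = 4024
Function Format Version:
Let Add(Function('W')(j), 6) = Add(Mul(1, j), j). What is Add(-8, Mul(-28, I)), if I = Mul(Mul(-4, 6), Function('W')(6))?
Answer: 4024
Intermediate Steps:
Function('W')(j) = Add(-6, Mul(2, j)) (Function('W')(j) = Add(-6, Add(Mul(1, j), j)) = Add(-6, Add(j, j)) = Add(-6, Mul(2, j)))
I = -144 (I = Mul(Mul(-4, 6), Add(-6, Mul(2, 6))) = Mul(-24, Add(-6, 12)) = Mul(-24, 6) = -144)
Add(-8, Mul(-28, I)) = Add(-8, Mul(-28, -144)) = Add(-8, 4032) = 4024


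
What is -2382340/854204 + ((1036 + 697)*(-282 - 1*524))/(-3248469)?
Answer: -1636451799667/693713803419 ≈ -2.3590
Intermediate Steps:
-2382340/854204 + ((1036 + 697)*(-282 - 1*524))/(-3248469) = -2382340*1/854204 + (1733*(-282 - 524))*(-1/3248469) = -595585/213551 + (1733*(-806))*(-1/3248469) = -595585/213551 - 1396798*(-1/3248469) = -595585/213551 + 1396798/3248469 = -1636451799667/693713803419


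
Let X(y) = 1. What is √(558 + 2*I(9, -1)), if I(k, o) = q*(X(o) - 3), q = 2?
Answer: 5*√22 ≈ 23.452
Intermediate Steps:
I(k, o) = -4 (I(k, o) = 2*(1 - 3) = 2*(-2) = -4)
√(558 + 2*I(9, -1)) = √(558 + 2*(-4)) = √(558 - 8) = √550 = 5*√22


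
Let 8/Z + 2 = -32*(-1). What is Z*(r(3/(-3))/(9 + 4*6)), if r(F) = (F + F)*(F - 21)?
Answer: 16/45 ≈ 0.35556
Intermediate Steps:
r(F) = 2*F*(-21 + F) (r(F) = (2*F)*(-21 + F) = 2*F*(-21 + F))
Z = 4/15 (Z = 8/(-2 - 32*(-1)) = 8/(-2 + 32) = 8/30 = 8*(1/30) = 4/15 ≈ 0.26667)
Z*(r(3/(-3))/(9 + 4*6)) = 4*((2*(3/(-3))*(-21 + 3/(-3)))/(9 + 4*6))/15 = 4*((2*(3*(-⅓))*(-21 + 3*(-⅓)))/(9 + 24))/15 = 4*((2*(-1)*(-21 - 1))/33)/15 = 4*((2*(-1)*(-22))*(1/33))/15 = 4*(44*(1/33))/15 = (4/15)*(4/3) = 16/45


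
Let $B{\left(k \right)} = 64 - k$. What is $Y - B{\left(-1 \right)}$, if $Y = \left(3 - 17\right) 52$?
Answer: $-793$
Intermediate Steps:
$Y = -728$ ($Y = \left(3 - 17\right) 52 = \left(-14\right) 52 = -728$)
$Y - B{\left(-1 \right)} = -728 - \left(64 - -1\right) = -728 - \left(64 + 1\right) = -728 - 65 = -793$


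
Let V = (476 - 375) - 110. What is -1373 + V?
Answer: -1382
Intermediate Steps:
V = -9 (V = 101 - 110 = -9)
-1373 + V = -1373 - 9 = -1382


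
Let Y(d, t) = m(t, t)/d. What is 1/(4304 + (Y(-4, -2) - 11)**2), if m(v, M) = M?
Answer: 4/17657 ≈ 0.00022654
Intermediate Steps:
Y(d, t) = t/d
1/(4304 + (Y(-4, -2) - 11)**2) = 1/(4304 + (-2/(-4) - 11)**2) = 1/(4304 + (-2*(-1/4) - 11)**2) = 1/(4304 + (1/2 - 11)**2) = 1/(4304 + (-21/2)**2) = 1/(4304 + 441/4) = 1/(17657/4) = 4/17657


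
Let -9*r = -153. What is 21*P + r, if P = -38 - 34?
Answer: -1495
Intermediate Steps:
r = 17 (r = -⅑*(-153) = 17)
P = -72
21*P + r = 21*(-72) + 17 = -1512 + 17 = -1495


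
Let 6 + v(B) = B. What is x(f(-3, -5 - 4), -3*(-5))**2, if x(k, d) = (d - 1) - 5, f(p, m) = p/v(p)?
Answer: 81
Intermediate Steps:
v(B) = -6 + B
f(p, m) = p/(-6 + p)
x(k, d) = -6 + d (x(k, d) = (-1 + d) - 5 = -6 + d)
x(f(-3, -5 - 4), -3*(-5))**2 = (-6 - 3*(-5))**2 = (-6 + 15)**2 = 9**2 = 81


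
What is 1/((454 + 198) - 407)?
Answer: 1/245 ≈ 0.0040816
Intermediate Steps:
1/((454 + 198) - 407) = 1/(652 - 407) = 1/245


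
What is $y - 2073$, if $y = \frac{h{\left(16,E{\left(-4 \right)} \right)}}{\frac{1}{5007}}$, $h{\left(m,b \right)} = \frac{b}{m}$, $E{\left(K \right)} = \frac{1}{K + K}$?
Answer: $- \frac{270351}{128} \approx -2112.1$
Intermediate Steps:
$E{\left(K \right)} = \frac{1}{2 K}$
$y = - \frac{5007}{128}$ ($y = \frac{\frac{1}{2 \left(-4\right)} \frac{1}{16}}{\frac{1}{5007}} = \frac{1}{2} \left(- \frac{1}{4}\right) \frac{1}{16} \frac{1}{\frac{1}{5007}} = \left(- \frac{1}{8}\right) \frac{1}{16} \cdot 5007 = \left(- \frac{1}{128}\right) 5007 = - \frac{5007}{128} \approx -39.117$)
$y - 2073 = - \frac{5007}{128} - 2073 = - \frac{270351}{128}$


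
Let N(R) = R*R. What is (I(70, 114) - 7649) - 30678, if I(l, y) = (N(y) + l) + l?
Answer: -25191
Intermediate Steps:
N(R) = R²
I(l, y) = y² + 2*l (I(l, y) = (y² + l) + l = (l + y²) + l = y² + 2*l)
(I(70, 114) - 7649) - 30678 = ((114² + 2*70) - 7649) - 30678 = ((12996 + 140) - 7649) - 30678 = (13136 - 7649) - 30678 = 5487 - 30678 = -25191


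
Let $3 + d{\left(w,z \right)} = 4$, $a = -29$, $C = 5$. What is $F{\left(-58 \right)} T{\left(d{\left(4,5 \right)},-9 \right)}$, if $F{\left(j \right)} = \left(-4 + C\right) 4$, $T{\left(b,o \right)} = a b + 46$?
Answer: $68$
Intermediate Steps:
$d{\left(w,z \right)} = 1$ ($d{\left(w,z \right)} = -3 + 4 = 1$)
$T{\left(b,o \right)} = 46 - 29 b$ ($T{\left(b,o \right)} = - 29 b + 46 = 46 - 29 b$)
$F{\left(j \right)} = 4$ ($F{\left(j \right)} = \left(-4 + 5\right) 4 = 1 \cdot 4 = 4$)
$F{\left(-58 \right)} T{\left(d{\left(4,5 \right)},-9 \right)} = 4 \left(46 - 29\right) = 4 \cdot 17 = 68$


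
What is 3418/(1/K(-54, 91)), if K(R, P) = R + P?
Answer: 126466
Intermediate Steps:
K(R, P) = P + R
3418/(1/K(-54, 91)) = 3418/(1/(91 - 54)) = 3418/(1/37) = 3418*37 = 126466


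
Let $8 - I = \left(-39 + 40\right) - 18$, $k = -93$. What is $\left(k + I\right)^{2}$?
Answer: $4624$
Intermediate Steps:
$I = 25$ ($I = 8 - \left(\left(-39 + 40\right) - 18\right) = 8 - \left(1 - 18\right) = 8 - -17 = 8 + 17 = 25$)
$\left(k + I\right)^{2} = \left(-93 + 25\right)^{2} = \left(-68\right)^{2} = 4624$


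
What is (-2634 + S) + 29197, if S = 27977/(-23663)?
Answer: 628532292/23663 ≈ 26562.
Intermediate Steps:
S = -27977/23663 (S = 27977*(-1/23663) = -27977/23663 ≈ -1.1823)
(-2634 + S) + 29197 = (-2634 - 27977/23663) + 29197 = -62356319/23663 + 29197 = 628532292/23663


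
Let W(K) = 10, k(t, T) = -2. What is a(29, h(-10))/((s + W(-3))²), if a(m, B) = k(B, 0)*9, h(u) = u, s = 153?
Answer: -18/26569 ≈ -0.00067748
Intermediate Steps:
a(m, B) = -18 (a(m, B) = -2*9 = -18)
a(29, h(-10))/((s + W(-3))²) = -18/(153 + 10)² = -18/(163²) = -18/26569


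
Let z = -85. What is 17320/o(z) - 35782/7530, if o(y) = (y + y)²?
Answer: -4518401/1088085 ≈ -4.1526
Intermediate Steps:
o(y) = 4*y² (o(y) = (2*y)² = 4*y²)
17320/o(z) - 35782/7530 = 17320/((4*(-85)²)) - 35782/7530 = 17320/((4*7225)) - 35782*1/7530 = 17320/28900 - 17891/3765 = 17320*(1/28900) - 17891/3765 = 866/1445 - 17891/3765 = -4518401/1088085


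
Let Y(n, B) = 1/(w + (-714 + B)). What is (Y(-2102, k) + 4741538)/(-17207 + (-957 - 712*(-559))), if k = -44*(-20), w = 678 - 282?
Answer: 2664744357/213472328 ≈ 12.483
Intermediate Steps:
w = 396
k = 880
Y(n, B) = 1/(-318 + B) (Y(n, B) = 1/(396 + (-714 + B)) = 1/(-318 + B))
(Y(-2102, k) + 4741538)/(-17207 + (-957 - 712*(-559))) = (1/(-318 + 880) + 4741538)/(-17207 + (-957 - 712*(-559))) = (1/562 + 4741538)/(-17207 + (-957 + 398008)) = (1/562 + 4741538)/(-17207 + 397051) = (2664744357/562)/379844 = (2664744357/562)*(1/379844) = 2664744357/213472328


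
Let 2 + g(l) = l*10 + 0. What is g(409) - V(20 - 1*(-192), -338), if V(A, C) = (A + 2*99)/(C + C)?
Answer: 1381949/338 ≈ 4088.6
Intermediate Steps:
V(A, C) = (198 + A)/(2*C) (V(A, C) = (A + 198)/((2*C)) = (198 + A)*(1/(2*C)) = (198 + A)/(2*C))
g(l) = -2 + 10*l (g(l) = -2 + (l*10 + 0) = -2 + (10*l + 0) = -2 + 10*l)
g(409) - V(20 - 1*(-192), -338) = (-2 + 10*409) - (198 + (20 - 1*(-192)))/(2*(-338)) = (-2 + 4090) - (-1)*(198 + (20 + 192))/(2*338) = 4088 - (-1)*(198 + 212)/(2*338) = 4088 - (-1)*410/(2*338) = 4088 - 1*(-205/338) = 4088 + 205/338 = 1381949/338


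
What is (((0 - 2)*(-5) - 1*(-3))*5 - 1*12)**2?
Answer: 2809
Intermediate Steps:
(((0 - 2)*(-5) - 1*(-3))*5 - 1*12)**2 = ((-2*(-5) + 3)*5 - 12)**2 = ((10 + 3)*5 - 12)**2 = (13*5 - 12)**2 = (65 - 12)**2 = 53**2 = 2809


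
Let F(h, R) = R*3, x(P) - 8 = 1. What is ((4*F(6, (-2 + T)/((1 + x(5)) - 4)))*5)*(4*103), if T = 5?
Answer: 12360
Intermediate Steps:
x(P) = 9 (x(P) = 8 + 1 = 9)
F(h, R) = 3*R
((4*F(6, (-2 + T)/((1 + x(5)) - 4)))*5)*(4*103) = ((4*(3*((-2 + 5)/((1 + 9) - 4))))*5)*(4*103) = ((4*(3*(3/(10 - 4))))*5)*412 = ((4*(3*(3/6)))*5)*412 = ((4*(3*(3*(⅙))))*5)*412 = ((4*(3*(½)))*5)*412 = ((4*(3/2))*5)*412 = (6*5)*412 = 30*412 = 12360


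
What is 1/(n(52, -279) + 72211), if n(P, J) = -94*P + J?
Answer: 1/67044 ≈ 1.4916e-5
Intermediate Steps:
n(P, J) = J - 94*P
1/(n(52, -279) + 72211) = 1/((-279 - 94*52) + 72211) = 1/((-279 - 4888) + 72211) = 1/(-5167 + 72211) = 1/67044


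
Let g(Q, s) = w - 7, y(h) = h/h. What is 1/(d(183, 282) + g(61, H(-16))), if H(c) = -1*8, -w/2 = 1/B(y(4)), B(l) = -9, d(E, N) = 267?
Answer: 9/2342 ≈ 0.0038429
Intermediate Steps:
y(h) = 1
w = 2/9 (w = -2/(-9) = -2*(-⅑) = 2/9 ≈ 0.22222)
H(c) = -8
g(Q, s) = -61/9 (g(Q, s) = 2/9 - 7 = -61/9)
1/(d(183, 282) + g(61, H(-16))) = 1/(267 - 61/9) = 1/(2342/9) = 9/2342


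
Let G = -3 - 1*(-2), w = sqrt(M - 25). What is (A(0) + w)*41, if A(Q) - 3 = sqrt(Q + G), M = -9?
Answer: 123 + 41*I + 41*I*sqrt(34) ≈ 123.0 + 280.07*I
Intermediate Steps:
w = I*sqrt(34) (w = sqrt(-9 - 25) = sqrt(-34) = I*sqrt(34) ≈ 5.8309*I)
G = -1 (G = -3 + 2 = -1)
A(Q) = 3 + sqrt(-1 + Q) (A(Q) = 3 + sqrt(Q - 1) = 3 + sqrt(-1 + Q))
(A(0) + w)*41 = ((3 + sqrt(-1 + 0)) + I*sqrt(34))*41 = ((3 + sqrt(-1)) + I*sqrt(34))*41 = ((3 + I) + I*sqrt(34))*41 = (3 + I + I*sqrt(34))*41 = 123 + 41*I + 41*I*sqrt(34)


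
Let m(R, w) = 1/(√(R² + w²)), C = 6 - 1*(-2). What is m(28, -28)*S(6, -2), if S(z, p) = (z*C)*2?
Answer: 12*√2/7 ≈ 2.4244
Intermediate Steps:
C = 8 (C = 6 + 2 = 8)
m(R, w) = (R² + w²)^(-½)
S(z, p) = 16*z (S(z, p) = (z*8)*2 = (8*z)*2 = 16*z)
m(28, -28)*S(6, -2) = (16*6)/√(28² + (-28)²) = 96/√(784 + 784) = 96/√1568 = (√2/56)*96 = 12*√2/7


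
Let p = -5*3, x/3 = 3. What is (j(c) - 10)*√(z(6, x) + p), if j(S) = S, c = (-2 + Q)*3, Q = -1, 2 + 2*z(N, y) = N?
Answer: -19*I*√13 ≈ -68.505*I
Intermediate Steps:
x = 9 (x = 3*3 = 9)
z(N, y) = -1 + N/2
p = -15
c = -9 (c = (-2 - 1)*3 = -3*3 = -9)
(j(c) - 10)*√(z(6, x) + p) = (-9 - 10)*√((-1 + (½)*6) - 15) = -19*√((-1 + 3) - 15) = -19*√(2 - 15) = -19*I*√13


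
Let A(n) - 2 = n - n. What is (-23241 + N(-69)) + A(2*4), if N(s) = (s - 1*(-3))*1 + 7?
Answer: -23298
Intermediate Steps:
N(s) = 10 + s (N(s) = (s + 3)*1 + 7 = (3 + s)*1 + 7 = (3 + s) + 7 = 10 + s)
A(n) = 2 (A(n) = 2 + (n - n) = 2 + 0 = 2)
(-23241 + N(-69)) + A(2*4) = (-23241 + (10 - 69)) + 2 = (-23241 - 59) + 2 = -23300 + 2 = -23298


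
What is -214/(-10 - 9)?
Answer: 214/19 ≈ 11.263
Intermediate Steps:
-214/(-10 - 9) = -214/(-19) = -1/19*(-214) = 214/19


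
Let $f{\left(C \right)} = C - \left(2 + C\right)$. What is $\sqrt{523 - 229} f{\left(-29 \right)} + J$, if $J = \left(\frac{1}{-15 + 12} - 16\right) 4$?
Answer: $- \frac{196}{3} - 14 \sqrt{6} \approx -99.626$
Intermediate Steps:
$J = - \frac{196}{3}$ ($J = \left(\frac{1}{-3} - 16\right) 4 = \left(- \frac{1}{3} - 16\right) 4 = \left(- \frac{49}{3}\right) 4 = - \frac{196}{3} \approx -65.333$)
$f{\left(C \right)} = -2$ ($f{\left(C \right)} = C - \left(2 + C\right) = -2$)
$\sqrt{523 - 229} f{\left(-29 \right)} + J = \sqrt{523 - 229} \left(-2\right) - \frac{196}{3} = \sqrt{294} \left(-2\right) - \frac{196}{3} = 7 \sqrt{6} \left(-2\right) - \frac{196}{3} = - 14 \sqrt{6} - \frac{196}{3} = - \frac{196}{3} - 14 \sqrt{6}$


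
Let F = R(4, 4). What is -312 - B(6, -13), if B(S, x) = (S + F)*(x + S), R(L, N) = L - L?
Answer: -270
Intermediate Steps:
R(L, N) = 0
F = 0
B(S, x) = S*(S + x) (B(S, x) = (S + 0)*(x + S) = S*(S + x))
-312 - B(6, -13) = -312 - 6*(6 - 13) = -312 - 6*(-7) = -312 - 1*(-42) = -312 + 42 = -270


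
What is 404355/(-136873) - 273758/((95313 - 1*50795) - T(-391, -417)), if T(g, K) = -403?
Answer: -55634109689/6148472033 ≈ -9.0484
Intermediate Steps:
404355/(-136873) - 273758/((95313 - 1*50795) - T(-391, -417)) = 404355/(-136873) - 273758/((95313 - 1*50795) - 1*(-403)) = 404355*(-1/136873) - 273758/((95313 - 50795) + 403) = -404355/136873 - 273758/(44518 + 403) = -404355/136873 - 273758/44921 = -55634109689/6148472033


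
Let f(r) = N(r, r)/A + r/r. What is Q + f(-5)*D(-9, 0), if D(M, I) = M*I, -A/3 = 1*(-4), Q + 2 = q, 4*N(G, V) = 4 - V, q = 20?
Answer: 18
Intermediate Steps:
N(G, V) = 1 - V/4 (N(G, V) = (4 - V)/4 = 1 - V/4)
Q = 18 (Q = -2 + 20 = 18)
A = 12 (A = -3*(-4) = 12)
D(M, I) = I*M
f(r) = 13/12 - r/48 (f(r) = (1 - r/4)/12 + r/r = (1 - r/4)*(1/12) + 1 = (1/12 - r/48) + 1 = 13/12 - r/48)
Q + f(-5)*D(-9, 0) = 18 + (13/12 - 1/48*(-5))*(0*(-9)) = 18 + (13/12 + 5/48)*0 = 18 + (19/16)*0 = 18 + 0 = 18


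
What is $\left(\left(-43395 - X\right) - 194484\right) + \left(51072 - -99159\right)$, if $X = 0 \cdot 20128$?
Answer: $-87648$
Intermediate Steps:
$X = 0$
$\left(\left(-43395 - X\right) - 194484\right) + \left(51072 - -99159\right) = \left(\left(-43395 - 0\right) - 194484\right) + \left(51072 - -99159\right) = \left(\left(-43395 + 0\right) - 194484\right) + \left(51072 + 99159\right) = \left(-43395 - 194484\right) + 150231 = -237879 + 150231 = -87648$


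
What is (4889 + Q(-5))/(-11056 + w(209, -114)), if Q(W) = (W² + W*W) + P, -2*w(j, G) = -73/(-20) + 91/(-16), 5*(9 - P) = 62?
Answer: -29248/65511 ≈ -0.44646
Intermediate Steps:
P = -17/5 (P = 9 - ⅕*62 = 9 - 62/5 = -17/5 ≈ -3.4000)
w(j, G) = 163/160 (w(j, G) = -(-73/(-20) + 91/(-16))/2 = -(-73*(-1/20) + 91*(-1/16))/2 = -(73/20 - 91/16)/2 = -½*(-163/80) = 163/160)
Q(W) = -17/5 + 2*W² (Q(W) = (W² + W*W) - 17/5 = (W² + W²) - 17/5 = 2*W² - 17/5 = -17/5 + 2*W²)
(4889 + Q(-5))/(-11056 + w(209, -114)) = (4889 + (-17/5 + 2*(-5)²))/(-11056 + 163/160) = (4889 + (-17/5 + 2*25))/(-1768797/160) = (4889 + (-17/5 + 50))*(-160/1768797) = (4889 + 233/5)*(-160/1768797) = (24678/5)*(-160/1768797) = -29248/65511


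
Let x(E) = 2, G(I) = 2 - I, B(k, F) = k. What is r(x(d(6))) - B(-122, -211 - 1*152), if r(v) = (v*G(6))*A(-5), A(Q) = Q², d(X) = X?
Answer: -78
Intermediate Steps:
r(v) = -100*v (r(v) = (v*(2 - 1*6))*(-5)² = (v*(2 - 6))*25 = (v*(-4))*25 = -4*v*25 = -100*v)
r(x(d(6))) - B(-122, -211 - 1*152) = -100*2 - 1*(-122) = -200 + 122 = -78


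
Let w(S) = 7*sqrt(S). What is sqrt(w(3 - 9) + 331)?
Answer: sqrt(331 + 7*I*sqrt(6)) ≈ 18.199 + 0.4711*I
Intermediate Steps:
sqrt(w(3 - 9) + 331) = sqrt(7*sqrt(3 - 9) + 331) = sqrt(7*sqrt(-6) + 331) = sqrt(7*(I*sqrt(6)) + 331) = sqrt(7*I*sqrt(6) + 331) = sqrt(331 + 7*I*sqrt(6))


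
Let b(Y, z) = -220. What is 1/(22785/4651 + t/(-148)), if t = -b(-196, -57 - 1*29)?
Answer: 172087/587240 ≈ 0.29304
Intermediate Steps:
t = 220 (t = -1*(-220) = 220)
1/(22785/4651 + t/(-148)) = 1/(22785/4651 + 220/(-148)) = 1/(22785*(1/4651) + 220*(-1/148)) = 1/(22785/4651 - 55/37) = 1/(587240/172087) = 172087/587240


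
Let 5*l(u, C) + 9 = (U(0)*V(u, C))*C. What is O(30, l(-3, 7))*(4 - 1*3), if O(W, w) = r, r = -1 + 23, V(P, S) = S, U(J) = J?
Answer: 22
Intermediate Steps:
r = 22
l(u, C) = -9/5 (l(u, C) = -9/5 + ((0*C)*C)/5 = -9/5 + (0*C)/5 = -9/5 + (⅕)*0 = -9/5 + 0 = -9/5)
O(W, w) = 22
O(30, l(-3, 7))*(4 - 1*3) = 22*(4 - 1*3) = 22*(4 - 3) = 22*1 = 22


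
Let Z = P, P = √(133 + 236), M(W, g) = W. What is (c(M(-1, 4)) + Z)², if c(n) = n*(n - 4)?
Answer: 394 + 30*√41 ≈ 586.09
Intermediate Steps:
c(n) = n*(-4 + n)
P = 3*√41 (P = √369 = 3*√41 ≈ 19.209)
Z = 3*√41 ≈ 19.209
(c(M(-1, 4)) + Z)² = (-(-4 - 1) + 3*√41)² = (-1*(-5) + 3*√41)² = (5 + 3*√41)²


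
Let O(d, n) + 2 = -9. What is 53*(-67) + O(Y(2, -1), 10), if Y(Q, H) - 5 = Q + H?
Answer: -3562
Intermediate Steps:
Y(Q, H) = 5 + H + Q (Y(Q, H) = 5 + (Q + H) = 5 + (H + Q) = 5 + H + Q)
O(d, n) = -11 (O(d, n) = -2 - 9 = -11)
53*(-67) + O(Y(2, -1), 10) = 53*(-67) - 11 = -3551 - 11 = -3562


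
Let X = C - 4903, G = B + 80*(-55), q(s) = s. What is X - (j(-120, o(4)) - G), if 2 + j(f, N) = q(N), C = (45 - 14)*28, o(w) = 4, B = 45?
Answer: -8392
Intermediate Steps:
C = 868 (C = 31*28 = 868)
j(f, N) = -2 + N
G = -4355 (G = 45 + 80*(-55) = 45 - 4400 = -4355)
X = -4035 (X = 868 - 4903 = -4035)
X - (j(-120, o(4)) - G) = -4035 - ((-2 + 4) - 1*(-4355)) = -4035 - (2 + 4355) = -4035 - 1*4357 = -4035 - 4357 = -8392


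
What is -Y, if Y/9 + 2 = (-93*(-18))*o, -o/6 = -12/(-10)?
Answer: 542466/5 ≈ 1.0849e+5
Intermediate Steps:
o = -36/5 (o = -(-72)/(-10) = -(-72)*(-1)/10 = -6*6/5 = -36/5 ≈ -7.2000)
Y = -542466/5 (Y = -18 + 9*(-93*(-18)*(-36/5)) = -18 + 9*(1674*(-36/5)) = -18 + 9*(-60264/5) = -18 - 542376/5 = -542466/5 ≈ -1.0849e+5)
-Y = -1*(-542466/5) = 542466/5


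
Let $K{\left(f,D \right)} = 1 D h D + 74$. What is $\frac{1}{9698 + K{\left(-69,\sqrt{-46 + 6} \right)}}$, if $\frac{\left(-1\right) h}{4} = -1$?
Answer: $\frac{1}{9612} \approx 0.00010404$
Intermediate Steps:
$h = 4$ ($h = \left(-4\right) \left(-1\right) = 4$)
$K{\left(f,D \right)} = 74 + 4 D^{2}$ ($K{\left(f,D \right)} = 1 D 4 D + 74 = D 4 D + 74 = 4 D D + 74 = 4 D^{2} + 74 = 74 + 4 D^{2}$)
$\frac{1}{9698 + K{\left(-69,\sqrt{-46 + 6} \right)}} = \frac{1}{9698 + \left(74 + 4 \left(\sqrt{-46 + 6}\right)^{2}\right)} = \frac{1}{9698 + \left(74 + 4 \left(\sqrt{-40}\right)^{2}\right)} = \frac{1}{9698 + \left(74 + 4 \left(2 i \sqrt{10}\right)^{2}\right)} = \frac{1}{9698 + \left(74 + 4 \left(-40\right)\right)} = \frac{1}{9698 + \left(74 - 160\right)} = \frac{1}{9698 - 86} = \frac{1}{9612}$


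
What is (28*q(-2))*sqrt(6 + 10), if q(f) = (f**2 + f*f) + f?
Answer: 672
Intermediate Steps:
q(f) = f + 2*f**2 (q(f) = (f**2 + f**2) + f = 2*f**2 + f = f + 2*f**2)
(28*q(-2))*sqrt(6 + 10) = (28*(-2*(1 + 2*(-2))))*sqrt(6 + 10) = (28*(-2*(1 - 4)))*sqrt(16) = (28*(-2*(-3)))*4 = (28*6)*4 = 168*4 = 672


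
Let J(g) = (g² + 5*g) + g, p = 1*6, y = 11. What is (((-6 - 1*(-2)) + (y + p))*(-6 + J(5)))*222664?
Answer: 141836968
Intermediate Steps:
p = 6
J(g) = g² + 6*g
(((-6 - 1*(-2)) + (y + p))*(-6 + J(5)))*222664 = (((-6 - 1*(-2)) + (11 + 6))*(-6 + 5*(6 + 5)))*222664 = (((-6 + 2) + 17)*(-6 + 5*11))*222664 = ((-4 + 17)*(-6 + 55))*222664 = (13*49)*222664 = 637*222664 = 141836968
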